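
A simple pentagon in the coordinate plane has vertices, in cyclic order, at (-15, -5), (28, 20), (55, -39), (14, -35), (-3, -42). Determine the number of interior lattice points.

Using the shoelace formula, 2A = |[(-15)·20 − 28·(-5)] + [28·(-39) − 55·20] + [55·(-35) − 14·(-39)] + [14·(-42) − (-3)·(-35)] + [(-3)·(-5) − (-15)·(-42)]| = 5039, so the area is 2519.5.
Summing gcd(|Δx|,|Δy|) over the edges gives the boundary count: gcd(43,25) + gcd(27,59) + gcd(41,4) + gcd(17,7) + gcd(12,37) = 1+1+1+1+1 = 5.
Pick's theorem gives I = A − B/2 + 1 = 2519.5 − 5/2 + 1 = 2518.

2518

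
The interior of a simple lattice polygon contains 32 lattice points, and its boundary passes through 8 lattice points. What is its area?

35

Pick's theorem states A = I + B/2 − 1, so A = 32 + 8/2 − 1 = 35.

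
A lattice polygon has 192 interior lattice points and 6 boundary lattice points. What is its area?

194

Pick's theorem states A = I + B/2 − 1, so A = 192 + 6/2 − 1 = 194.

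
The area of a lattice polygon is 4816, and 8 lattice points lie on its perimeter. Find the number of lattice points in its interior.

4813

Pick's theorem A = I + B/2 − 1 rearranges to I = A − B/2 + 1 = 4816 − 8/2 + 1 = 4813.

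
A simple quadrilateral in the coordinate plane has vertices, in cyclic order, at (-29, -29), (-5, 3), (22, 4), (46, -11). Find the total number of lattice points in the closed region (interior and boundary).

By the shoelace formula, twice the signed area is |((-29)·3 − (-5)·(-29)) + ((-5)·4 − 22·3) + (22·(-11) − 46·4) + (46·(-29) − (-29)·(-11))| = 2397, so the area is 2397/2.
Along each edge there are gcd(|Δx|,|Δy|)+1 lattice points, so counting each shared vertex once the boundary has gcd(24,32) + gcd(27,1) + gcd(24,15) + gcd(75,18) = 8+1+3+3 = 15.
Pick's theorem gives I = A − B/2 + 1 = 2397/2 − 15/2 + 1 = 1192, so the closed region contains I + B = 1192 + 15 = 1207 lattice points.

1207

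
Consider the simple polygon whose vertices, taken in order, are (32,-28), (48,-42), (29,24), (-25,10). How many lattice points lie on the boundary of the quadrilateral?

Along each edge there are gcd(|Δx|,|Δy|)+1 lattice points, so counting each shared vertex once the boundary has gcd(16,14) + gcd(19,66) + gcd(54,14) + gcd(57,38) = 2+1+2+19 = 24.

24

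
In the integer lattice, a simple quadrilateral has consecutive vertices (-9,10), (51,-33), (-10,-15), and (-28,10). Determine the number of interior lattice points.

999

The shoelace formula gives twice the area as |[(-9)·(-33) − 51·10] + [51·(-15) − (-10)·(-33)] + [(-10)·10 − (-28)·(-15)] + [(-28)·10 − (-9)·10]| = 2018, so the area is 1009.
Summing gcd(|Δx|,|Δy|) over the edges gives the boundary count: gcd(60,43) + gcd(61,18) + gcd(18,25) + gcd(19,0) = 1+1+1+19 = 22.
Pick's theorem gives I = A − B/2 + 1 = 1009 − 22/2 + 1 = 999.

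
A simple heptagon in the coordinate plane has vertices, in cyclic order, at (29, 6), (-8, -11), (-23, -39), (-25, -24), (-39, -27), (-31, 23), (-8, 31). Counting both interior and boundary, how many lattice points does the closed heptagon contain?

2182

The shoelace formula gives twice the area as |[29·(-11) − (-8)·6] + [(-8)·(-39) − (-23)·(-11)] + [(-23)·(-24) − (-25)·(-39)] + [(-25)·(-27) − (-39)·(-24)] + [(-39)·23 − (-31)·(-27)] + [(-31)·31 − (-8)·23] + [(-8)·6 − 29·31]| = 4354, so the area is 2177.
The number of boundary lattice points is Σ gcd(|Δx|,|Δy|) = gcd(37,17) + gcd(15,28) + gcd(2,15) + gcd(14,3) + gcd(8,50) + gcd(23,8) + gcd(37,25) = 1+1+1+1+2+1+1 = 8.
Pick's theorem gives I = A − B/2 + 1 = 2177 − 8/2 + 1 = 2174, so the closed region contains I + B = 2174 + 8 = 2182 lattice points.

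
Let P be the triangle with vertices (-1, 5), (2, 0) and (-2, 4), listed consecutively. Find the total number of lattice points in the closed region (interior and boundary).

The shoelace formula gives twice the area as |((-1)·0 − 2·5) + (2·4 − (-2)·0) + ((-2)·5 − (-1)·4)| = 8, so the area is 4.
Along each edge there are gcd(|Δx|,|Δy|)+1 lattice points, so counting each shared vertex once the boundary has gcd(3,5) + gcd(4,4) + gcd(1,1) = 1+4+1 = 6.
Pick's theorem gives I = A − B/2 + 1 = 4 − 6/2 + 1 = 2, so the closed region contains I + B = 2 + 6 = 8 lattice points.

8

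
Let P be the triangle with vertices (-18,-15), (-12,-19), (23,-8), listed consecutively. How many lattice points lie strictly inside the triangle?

102

By the shoelace formula, twice the signed area is |((-18)·(-19) − (-12)·(-15)) + ((-12)·(-8) − 23·(-19)) + (23·(-15) − (-18)·(-8))| = 206, so the area is 103.
Along each edge there are gcd(|Δx|,|Δy|)+1 lattice points, so counting each shared vertex once the boundary has gcd(6,4) + gcd(35,11) + gcd(41,7) = 2+1+1 = 4.
By Pick's theorem A = I + B/2 − 1, so I = 103 − 4/2 + 1 = 102.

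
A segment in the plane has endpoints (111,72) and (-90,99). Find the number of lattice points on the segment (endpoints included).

The number of lattice points on a segment between lattice points is gcd(|Δx|,|Δy|) + 1 = gcd(201,27) + 1 = 3 + 1 = 4.

4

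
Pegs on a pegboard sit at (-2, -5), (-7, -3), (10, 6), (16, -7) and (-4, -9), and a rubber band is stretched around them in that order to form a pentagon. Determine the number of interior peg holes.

The shoelace formula gives twice the area as |[(-2)·(-3) − (-7)·(-5)] + [(-7)·6 − 10·(-3)] + [10·(-7) − 16·6] + [16·(-9) − (-4)·(-7)] + [(-4)·(-5) − (-2)·(-9)]| = 377, so the area is 377/2.
The number of boundary lattice points is Σ gcd(|Δx|,|Δy|) = gcd(5,2) + gcd(17,9) + gcd(6,13) + gcd(20,2) + gcd(2,4) = 1+1+1+2+2 = 7.
Pick's theorem gives I = A − B/2 + 1 = 377/2 − 7/2 + 1 = 186.

186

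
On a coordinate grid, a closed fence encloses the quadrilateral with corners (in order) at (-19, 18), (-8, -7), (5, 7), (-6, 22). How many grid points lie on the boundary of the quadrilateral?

4

Along each edge there are gcd(|Δx|,|Δy|)+1 lattice points, so counting each shared vertex once the boundary has gcd(11,25) + gcd(13,14) + gcd(11,15) + gcd(13,4) = 1+1+1+1 = 4.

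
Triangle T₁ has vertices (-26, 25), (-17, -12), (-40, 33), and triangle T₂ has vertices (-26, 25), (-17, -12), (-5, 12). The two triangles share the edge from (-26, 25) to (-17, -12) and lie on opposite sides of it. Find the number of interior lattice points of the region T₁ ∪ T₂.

546

The union is the simple quadrilateral with vertices (-26, 25), (-40, 33), (-17, -12), (-5, 12) in order.
Using the shoelace formula, 2A = |((-26)·33 − (-40)·25) + ((-40)·(-12) − (-17)·33) + ((-17)·12 − (-5)·(-12)) + ((-5)·25 − (-26)·12)| = 1106, so the area is 553.
The number of boundary lattice points is Σ gcd(|Δx|,|Δy|) = gcd(14,8) + gcd(23,45) + gcd(12,24) + gcd(21,13) = 2+1+12+1 = 16.
By Pick's theorem I = A − B/2 + 1 = 553 − 16/2 + 1 = 546.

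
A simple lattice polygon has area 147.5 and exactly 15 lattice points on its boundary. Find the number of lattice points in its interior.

Pick's theorem A = I + B/2 − 1 rearranges to I = A − B/2 + 1 = 147.5 − 15/2 + 1 = 141.

141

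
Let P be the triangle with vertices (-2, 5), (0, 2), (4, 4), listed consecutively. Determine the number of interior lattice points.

By the shoelace formula, twice the signed area is |[(-2)·2 − 0·5] + [0·4 − 4·2] + [4·5 − (-2)·4]| = 16, so the area is 8.
The number of boundary lattice points is Σ gcd(|Δx|,|Δy|) = gcd(2,3) + gcd(4,2) + gcd(6,1) = 1+2+1 = 4.
Pick's theorem gives I = A − B/2 + 1 = 8 − 4/2 + 1 = 7.

7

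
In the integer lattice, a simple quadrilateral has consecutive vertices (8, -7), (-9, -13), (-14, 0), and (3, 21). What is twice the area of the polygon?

Using the shoelace formula, 2A = |[8·(-13) − (-9)·(-7)] + [(-9)·0 − (-14)·(-13)] + [(-14)·21 − 3·0] + [3·(-7) − 8·21]| = 832, so the area is 416.

832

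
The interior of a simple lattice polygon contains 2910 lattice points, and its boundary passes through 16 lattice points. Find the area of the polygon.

Pick's theorem states A = I + B/2 − 1, so A = 2910 + 16/2 − 1 = 2917.

2917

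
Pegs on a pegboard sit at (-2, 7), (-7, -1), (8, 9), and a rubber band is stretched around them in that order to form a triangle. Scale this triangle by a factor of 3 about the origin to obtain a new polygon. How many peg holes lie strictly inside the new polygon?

304

The shoelace formula gives twice the area as |((-2)·(-1) − (-7)·7) + ((-7)·9 − 8·(-1)) + (8·7 − (-2)·9)| = 70, so the area is 35.
Along each edge there are gcd(|Δx|,|Δy|)+1 lattice points, so counting each shared vertex once the boundary has gcd(5,8) + gcd(15,10) + gcd(10,2) = 1+5+2 = 8.
Scaling by 3 multiplies the area by 3² = 9 (so the new area is 315) and multiplies the boundary lattice-point count by 3, giving 24.
By Pick's theorem, the interior count of the dilated polygon is 315 − 24/2 + 1 = 304.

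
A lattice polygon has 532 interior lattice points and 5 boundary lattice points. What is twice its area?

Pick's theorem states A = I + B/2 − 1, so A = 532 + 5/2 − 1 = 1067/2.
Hence 2A = 1067.

1067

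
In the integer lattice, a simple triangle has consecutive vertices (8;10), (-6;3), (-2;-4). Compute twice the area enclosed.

126

Using the shoelace formula, 2A = |[8·3 − (-6)·10] + [(-6)·(-4) − (-2)·3] + [(-2)·10 − 8·(-4)]| = 126, so the area is 63.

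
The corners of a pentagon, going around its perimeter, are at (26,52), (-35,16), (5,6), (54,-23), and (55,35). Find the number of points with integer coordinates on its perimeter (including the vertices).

14

Along each edge there are gcd(|Δx|,|Δy|)+1 lattice points, so counting each shared vertex once the boundary has gcd(61,36) + gcd(40,10) + gcd(49,29) + gcd(1,58) + gcd(29,17) = 1+10+1+1+1 = 14.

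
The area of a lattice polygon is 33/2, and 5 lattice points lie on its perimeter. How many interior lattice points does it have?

Pick's theorem A = I + B/2 − 1 rearranges to I = A − B/2 + 1 = 33/2 − 5/2 + 1 = 15.

15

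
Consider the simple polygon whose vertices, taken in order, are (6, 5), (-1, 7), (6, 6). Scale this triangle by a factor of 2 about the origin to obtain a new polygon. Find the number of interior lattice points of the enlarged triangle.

12

Using the shoelace formula, 2A = |[6·7 − (-1)·5] + [(-1)·6 − 6·7] + [6·5 − 6·6]| = 7, so the area is 7/2.
Along each edge there are gcd(|Δx|,|Δy|)+1 lattice points, so counting each shared vertex once the boundary has gcd(7,2) + gcd(7,1) + gcd(0,1) = 1+1+1 = 3.
Scaling by 2 multiplies the area by 2² = 4 (so the new area is 14) and multiplies the boundary lattice-point count by 2, giving 6.
By Pick's theorem, the interior count of the dilated polygon is 14 − 6/2 + 1 = 12.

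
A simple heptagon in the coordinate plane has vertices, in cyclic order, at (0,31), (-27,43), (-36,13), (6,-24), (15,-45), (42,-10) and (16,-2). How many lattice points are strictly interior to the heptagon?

The shoelace formula gives twice the area as |[0·43 − (-27)·31] + [(-27)·13 − (-36)·43] + [(-36)·(-24) − 6·13] + [6·(-45) − 15·(-24)] + [15·(-10) − 42·(-45)] + [42·(-2) − 16·(-10)] + [16·31 − 0·(-2)]| = 5222, so the area is 2611.
Summing gcd(|Δx|,|Δy|) over the edges gives the boundary count: gcd(27,12) + gcd(9,30) + gcd(42,37) + gcd(9,21) + gcd(27,35) + gcd(26,8) + gcd(16,33) = 3+3+1+3+1+2+1 = 14.
Pick's theorem gives I = A − B/2 + 1 = 2611 − 14/2 + 1 = 2605.

2605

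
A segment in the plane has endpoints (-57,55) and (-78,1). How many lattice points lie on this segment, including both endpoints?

4

The number of lattice points on a segment between lattice points is gcd(|Δx|,|Δy|) + 1 = gcd(21,54) + 1 = 3 + 1 = 4.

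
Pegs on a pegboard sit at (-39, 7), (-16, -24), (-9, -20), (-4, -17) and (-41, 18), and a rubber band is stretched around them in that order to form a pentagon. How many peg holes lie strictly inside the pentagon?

434

By the shoelace formula, twice the signed area is |[(-39)·(-24) − (-16)·7] + [(-16)·(-20) − (-9)·(-24)] + [(-9)·(-17) − (-4)·(-20)] + [(-4)·18 − (-41)·(-17)] + [(-41)·7 − (-39)·18]| = 871, so the area is 435.5.
The number of boundary lattice points is Σ gcd(|Δx|,|Δy|) = gcd(23,31) + gcd(7,4) + gcd(5,3) + gcd(37,35) + gcd(2,11) = 1+1+1+1+1 = 5.
By Pick's theorem A = I + B/2 − 1, so I = 435.5 − 5/2 + 1 = 434.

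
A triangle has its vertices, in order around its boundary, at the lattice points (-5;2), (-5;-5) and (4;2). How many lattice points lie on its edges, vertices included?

The number of boundary lattice points is Σ gcd(|Δx|,|Δy|) = gcd(0,7) + gcd(9,7) + gcd(9,0) = 7+1+9 = 17.

17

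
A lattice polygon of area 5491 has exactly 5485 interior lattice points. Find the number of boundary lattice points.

14

Pick's theorem gives A = I + B/2 − 1, so B = 2(A − I + 1) = 2(5491 − 5485 + 1) = 14.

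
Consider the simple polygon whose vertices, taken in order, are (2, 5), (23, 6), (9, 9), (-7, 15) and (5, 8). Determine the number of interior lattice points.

The shoelace formula gives twice the area as |(2·6 − 23·5) + (23·9 − 9·6) + (9·15 − (-7)·9) + ((-7)·8 − 5·15) + (5·5 − 2·8)| = 126, so the area is 63.
Summing gcd(|Δx|,|Δy|) over the edges gives the boundary count: gcd(21,1) + gcd(14,3) + gcd(16,6) + gcd(12,7) + gcd(3,3) = 1+1+2+1+3 = 8.
By Pick's theorem A = I + B/2 − 1, so I = 63 − 8/2 + 1 = 60.

60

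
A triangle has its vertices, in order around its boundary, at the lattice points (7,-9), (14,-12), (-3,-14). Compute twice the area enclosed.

Using the shoelace formula, 2A = |(7·(-12) − 14·(-9)) + (14·(-14) − (-3)·(-12)) + ((-3)·(-9) − 7·(-14))| = 65, so the area is 32.5.

65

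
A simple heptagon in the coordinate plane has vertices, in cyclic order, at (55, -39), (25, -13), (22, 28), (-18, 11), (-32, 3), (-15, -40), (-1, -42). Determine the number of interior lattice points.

3273

By the shoelace formula, twice the signed area is |[55·(-13) − 25·(-39)] + [25·28 − 22·(-13)] + [22·11 − (-18)·28] + [(-18)·3 − (-32)·11] + [(-32)·(-40) − (-15)·3] + [(-15)·(-42) − (-1)·(-40)] + [(-1)·(-39) − 55·(-42)]| = 6554, so the area is 3277.
The number of boundary lattice points is Σ gcd(|Δx|,|Δy|) = gcd(30,26) + gcd(3,41) + gcd(40,17) + gcd(14,8) + gcd(17,43) + gcd(14,2) + gcd(56,3) = 2+1+1+2+1+2+1 = 10.
By Pick's theorem A = I + B/2 − 1, so I = 3277 − 10/2 + 1 = 3273.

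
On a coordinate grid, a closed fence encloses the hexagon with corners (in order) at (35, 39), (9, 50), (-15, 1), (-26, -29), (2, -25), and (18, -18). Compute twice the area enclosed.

5073

The shoelace formula gives twice the area as |[35·50 − 9·39] + [9·1 − (-15)·50] + [(-15)·(-29) − (-26)·1] + [(-26)·(-25) − 2·(-29)] + [2·(-18) − 18·(-25)] + [18·39 − 35·(-18)]| = 5073, so the area is 5073/2.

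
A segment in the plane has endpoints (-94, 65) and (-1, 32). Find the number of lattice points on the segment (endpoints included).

4

The number of lattice points on a segment between lattice points is gcd(|Δx|,|Δy|) + 1 = gcd(93,33) + 1 = 3 + 1 = 4.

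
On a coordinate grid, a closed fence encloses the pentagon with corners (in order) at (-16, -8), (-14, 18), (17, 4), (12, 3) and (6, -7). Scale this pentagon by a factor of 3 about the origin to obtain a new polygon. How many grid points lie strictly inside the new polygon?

4585

Using the shoelace formula, 2A = |[(-16)·18 − (-14)·(-8)] + [(-14)·4 − 17·18] + [17·3 − 12·4] + [12·(-7) − 6·3] + [6·(-8) − (-16)·(-7)]| = 1021, so the area is 1021/2.
Along each edge there are gcd(|Δx|,|Δy|)+1 lattice points, so counting each shared vertex once the boundary has gcd(2,26) + gcd(31,14) + gcd(5,1) + gcd(6,10) + gcd(22,1) = 2+1+1+2+1 = 7.
Scaling by 3 multiplies the area by 3² = 9 (so the new area is 9189/2) and multiplies the boundary lattice-point count by 3, giving 21.
By Pick's theorem, the interior count of the dilated polygon is 9189/2 − 21/2 + 1 = 4585.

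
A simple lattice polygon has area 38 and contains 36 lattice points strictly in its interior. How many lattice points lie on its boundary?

Pick's theorem gives A = I + B/2 − 1, so B = 2(A − I + 1) = 2(38 − 36 + 1) = 6.

6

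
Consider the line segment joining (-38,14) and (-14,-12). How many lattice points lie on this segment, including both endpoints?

The number of lattice points on a segment between lattice points is gcd(|Δx|,|Δy|) + 1 = gcd(24,26) + 1 = 2 + 1 = 3.

3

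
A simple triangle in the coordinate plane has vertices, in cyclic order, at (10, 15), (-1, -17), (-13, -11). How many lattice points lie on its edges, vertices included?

Summing gcd(|Δx|,|Δy|) over the edges gives the boundary count: gcd(11,32) + gcd(12,6) + gcd(23,26) = 1+6+1 = 8.

8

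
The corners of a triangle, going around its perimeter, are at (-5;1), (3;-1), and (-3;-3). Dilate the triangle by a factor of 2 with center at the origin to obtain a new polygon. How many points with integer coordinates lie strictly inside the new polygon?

51

The shoelace formula gives twice the area as |((-5)·(-1) − 3·1) + (3·(-3) − (-3)·(-1)) + ((-3)·1 − (-5)·(-3))| = 28, so the area is 14.
Summing gcd(|Δx|,|Δy|) over the edges gives the boundary count: gcd(8,2) + gcd(6,2) + gcd(2,4) = 2+2+2 = 6.
Scaling by 2 multiplies the area by 2² = 4 (so the new area is 56) and multiplies the boundary lattice-point count by 2, giving 12.
By Pick's theorem, the interior count of the dilated polygon is 56 − 12/2 + 1 = 51.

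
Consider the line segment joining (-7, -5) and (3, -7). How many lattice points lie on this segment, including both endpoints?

The number of lattice points on a segment between lattice points is gcd(|Δx|,|Δy|) + 1 = gcd(10,2) + 1 = 2 + 1 = 3.

3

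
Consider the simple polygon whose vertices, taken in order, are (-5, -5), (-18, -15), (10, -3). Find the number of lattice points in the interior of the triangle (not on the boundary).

By the shoelace formula, twice the signed area is |((-5)·(-15) − (-18)·(-5)) + ((-18)·(-3) − 10·(-15)) + (10·(-5) − (-5)·(-3))| = 124, so the area is 62.
Summing gcd(|Δx|,|Δy|) over the edges gives the boundary count: gcd(13,10) + gcd(28,12) + gcd(15,2) = 1+4+1 = 6.
By Pick's theorem A = I + B/2 − 1, so I = 62 − 6/2 + 1 = 60.

60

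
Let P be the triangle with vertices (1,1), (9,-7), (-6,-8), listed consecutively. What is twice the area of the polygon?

Using the shoelace formula, 2A = |(1·(-7) − 9·1) + (9·(-8) − (-6)·(-7)) + ((-6)·1 − 1·(-8))| = 128, so the area is 64.

128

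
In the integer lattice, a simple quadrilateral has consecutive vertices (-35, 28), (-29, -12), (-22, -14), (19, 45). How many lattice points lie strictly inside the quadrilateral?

1377

Using the shoelace formula, 2A = |((-35)·(-12) − (-29)·28) + ((-29)·(-14) − (-22)·(-12)) + ((-22)·45 − 19·(-14)) + (19·28 − (-35)·45)| = 2757, so the area is 1378.5.
Summing gcd(|Δx|,|Δy|) over the edges gives the boundary count: gcd(6,40) + gcd(7,2) + gcd(41,59) + gcd(54,17) = 2+1+1+1 = 5.
Pick's theorem gives I = A − B/2 + 1 = 1378.5 − 5/2 + 1 = 1377.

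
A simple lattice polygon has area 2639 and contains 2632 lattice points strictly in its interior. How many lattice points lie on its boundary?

16

Pick's theorem gives A = I + B/2 − 1, so B = 2(A − I + 1) = 2(2639 − 2632 + 1) = 16.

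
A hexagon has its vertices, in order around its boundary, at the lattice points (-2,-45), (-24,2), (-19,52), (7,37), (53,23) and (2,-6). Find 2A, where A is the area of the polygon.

5627

Using the shoelace formula, 2A = |((-2)·2 − (-24)·(-45)) + ((-24)·52 − (-19)·2) + ((-19)·37 − 7·52) + (7·23 − 53·37) + (53·(-6) − 2·23) + (2·(-45) − (-2)·(-6))| = 5627, so the area is 2813.5.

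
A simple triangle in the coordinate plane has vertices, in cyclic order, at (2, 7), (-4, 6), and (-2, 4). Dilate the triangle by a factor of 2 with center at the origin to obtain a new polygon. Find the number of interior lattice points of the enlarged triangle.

Using the shoelace formula, 2A = |(2·6 − (-4)·7) + ((-4)·4 − (-2)·6) + ((-2)·7 − 2·4)| = 14, so the area is 7.
Along each edge there are gcd(|Δx|,|Δy|)+1 lattice points, so counting each shared vertex once the boundary has gcd(6,1) + gcd(2,2) + gcd(4,3) = 1+2+1 = 4.
Scaling by 2 multiplies the area by 2² = 4 (so the new area is 28) and multiplies the boundary lattice-point count by 2, giving 8.
By Pick's theorem, the interior count of the dilated polygon is 28 − 8/2 + 1 = 25.

25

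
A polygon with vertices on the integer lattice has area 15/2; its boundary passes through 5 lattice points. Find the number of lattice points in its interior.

6

Pick's theorem A = I + B/2 − 1 rearranges to I = A − B/2 + 1 = 15/2 − 5/2 + 1 = 6.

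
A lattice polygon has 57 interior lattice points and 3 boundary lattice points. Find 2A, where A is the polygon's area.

115

Pick's theorem states A = I + B/2 − 1, so A = 57 + 3/2 − 1 = 115/2.
Hence 2A = 115.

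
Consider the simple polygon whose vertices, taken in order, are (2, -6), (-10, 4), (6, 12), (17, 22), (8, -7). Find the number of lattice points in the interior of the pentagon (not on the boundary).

293

The shoelace formula gives twice the area as |(2·4 − (-10)·(-6)) + ((-10)·12 − 6·4) + (6·22 − 17·12) + (17·(-7) − 8·22) + (8·(-6) − 2·(-7))| = 597, so the area is 298.5.
The number of boundary lattice points is Σ gcd(|Δx|,|Δy|) = gcd(12,10) + gcd(16,8) + gcd(11,10) + gcd(9,29) + gcd(6,1) = 2+8+1+1+1 = 13.
By Pick's theorem A = I + B/2 − 1, so I = 298.5 − 13/2 + 1 = 293.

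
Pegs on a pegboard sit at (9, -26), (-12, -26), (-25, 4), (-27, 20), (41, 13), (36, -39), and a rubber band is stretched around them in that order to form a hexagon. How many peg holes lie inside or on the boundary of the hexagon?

2744

Using the shoelace formula, 2A = |(9·(-26) − (-12)·(-26)) + ((-12)·4 − (-25)·(-26)) + ((-25)·20 − (-27)·4) + ((-27)·13 − 41·20) + (41·(-39) − 36·13) + (36·(-26) − 9·(-39))| = 5459, so the area is 2729.5.
Along each edge there are gcd(|Δx|,|Δy|)+1 lattice points, so counting each shared vertex once the boundary has gcd(21,0) + gcd(13,30) + gcd(2,16) + gcd(68,7) + gcd(5,52) + gcd(27,13) = 21+1+2+1+1+1 = 27.
Pick's theorem gives I = A − B/2 + 1 = 2729.5 − 27/2 + 1 = 2717, so the closed region contains I + B = 2717 + 27 = 2744 lattice points.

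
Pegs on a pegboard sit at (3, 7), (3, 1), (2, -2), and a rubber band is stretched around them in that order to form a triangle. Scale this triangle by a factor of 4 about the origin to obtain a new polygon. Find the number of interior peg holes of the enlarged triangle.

Using the shoelace formula, 2A = |(3·1 − 3·7) + (3·(-2) − 2·1) + (2·7 − 3·(-2))| = 6, so the area is 3.
The number of boundary lattice points is Σ gcd(|Δx|,|Δy|) = gcd(0,6) + gcd(1,3) + gcd(1,9) = 6+1+1 = 8.
Scaling by 4 multiplies the area by 4² = 16 (so the new area is 48) and multiplies the boundary lattice-point count by 4, giving 32.
By Pick's theorem, the interior count of the dilated polygon is 48 − 32/2 + 1 = 33.

33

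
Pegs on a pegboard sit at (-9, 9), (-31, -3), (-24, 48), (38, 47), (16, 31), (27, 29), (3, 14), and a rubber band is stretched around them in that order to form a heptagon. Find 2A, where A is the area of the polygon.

3709

The shoelace formula gives twice the area as |[(-9)·(-3) − (-31)·9] + [(-31)·48 − (-24)·(-3)] + [(-24)·47 − 38·48] + [38·31 − 16·47] + [16·29 − 27·31] + [27·14 − 3·29] + [3·9 − (-9)·14]| = 3709, so the area is 1854.5.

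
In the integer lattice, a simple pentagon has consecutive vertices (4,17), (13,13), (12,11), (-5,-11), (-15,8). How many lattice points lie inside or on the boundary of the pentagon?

379

Using the shoelace formula, 2A = |(4·13 − 13·17) + (13·11 − 12·13) + (12·(-11) − (-5)·11) + ((-5)·8 − (-15)·(-11)) + ((-15)·17 − 4·8)| = 751, so the area is 751/2.
Along each edge there are gcd(|Δx|,|Δy|)+1 lattice points, so counting each shared vertex once the boundary has gcd(9,4) + gcd(1,2) + gcd(17,22) + gcd(10,19) + gcd(19,9) = 1+1+1+1+1 = 5.
Pick's theorem gives I = A − B/2 + 1 = 751/2 − 5/2 + 1 = 374, so the closed region contains I + B = 374 + 5 = 379 lattice points.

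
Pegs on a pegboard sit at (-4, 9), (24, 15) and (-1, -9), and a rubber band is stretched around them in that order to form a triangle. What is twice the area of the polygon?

522

The shoelace formula gives twice the area as |[(-4)·15 − 24·9] + [24·(-9) − (-1)·15] + [(-1)·9 − (-4)·(-9)]| = 522, so the area is 261.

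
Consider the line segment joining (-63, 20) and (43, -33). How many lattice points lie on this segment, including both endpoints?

54

The number of lattice points on a segment between lattice points is gcd(|Δx|,|Δy|) + 1 = gcd(106,53) + 1 = 53 + 1 = 54.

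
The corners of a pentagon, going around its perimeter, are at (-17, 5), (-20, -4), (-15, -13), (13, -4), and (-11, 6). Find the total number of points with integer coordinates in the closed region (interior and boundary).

344

The shoelace formula gives twice the area as |[(-17)·(-4) − (-20)·5] + [(-20)·(-13) − (-15)·(-4)] + [(-15)·(-4) − 13·(-13)] + [13·6 − (-11)·(-4)] + [(-11)·5 − (-17)·6]| = 678, so the area is 339.
Summing gcd(|Δx|,|Δy|) over the edges gives the boundary count: gcd(3,9) + gcd(5,9) + gcd(28,9) + gcd(24,10) + gcd(6,1) = 3+1+1+2+1 = 8.
Pick's theorem gives I = A − B/2 + 1 = 339 − 8/2 + 1 = 336, so the closed region contains I + B = 336 + 8 = 344 lattice points.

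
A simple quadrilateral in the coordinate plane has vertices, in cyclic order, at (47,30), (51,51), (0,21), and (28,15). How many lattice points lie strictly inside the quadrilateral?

The shoelace formula gives twice the area as |[47·51 − 51·30] + [51·21 − 0·51] + [0·15 − 28·21] + [28·30 − 47·15]| = 1485, so the area is 742.5.
Summing gcd(|Δx|,|Δy|) over the edges gives the boundary count: gcd(4,21) + gcd(51,30) + gcd(28,6) + gcd(19,15) = 1+3+2+1 = 7.
Pick's theorem gives I = A − B/2 + 1 = 742.5 − 7/2 + 1 = 740.

740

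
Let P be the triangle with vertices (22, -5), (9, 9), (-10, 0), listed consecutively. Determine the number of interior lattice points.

By the shoelace formula, twice the signed area is |[22·9 − 9·(-5)] + [9·0 − (-10)·9] + [(-10)·(-5) − 22·0]| = 383, so the area is 191.5.
Summing gcd(|Δx|,|Δy|) over the edges gives the boundary count: gcd(13,14) + gcd(19,9) + gcd(32,5) = 1+1+1 = 3.
By Pick's theorem A = I + B/2 − 1, so I = 191.5 − 3/2 + 1 = 191.

191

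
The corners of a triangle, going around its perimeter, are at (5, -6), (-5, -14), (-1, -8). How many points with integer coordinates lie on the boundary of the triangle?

6

Along each edge there are gcd(|Δx|,|Δy|)+1 lattice points, so counting each shared vertex once the boundary has gcd(10,8) + gcd(4,6) + gcd(6,2) = 2+2+2 = 6.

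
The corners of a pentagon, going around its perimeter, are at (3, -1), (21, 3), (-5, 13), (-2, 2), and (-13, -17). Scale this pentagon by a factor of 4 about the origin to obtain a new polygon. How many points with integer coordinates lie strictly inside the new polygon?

3621

By the shoelace formula, twice the signed area is |(3·3 − 21·(-1)) + (21·13 − (-5)·3) + ((-5)·2 − (-2)·13) + ((-2)·(-17) − (-13)·2) + ((-13)·(-1) − 3·(-17))| = 458, so the area is 229.
Along each edge there are gcd(|Δx|,|Δy|)+1 lattice points, so counting each shared vertex once the boundary has gcd(18,4) + gcd(26,10) + gcd(3,11) + gcd(11,19) + gcd(16,16) = 2+2+1+1+16 = 22.
Scaling by 4 multiplies the area by 4² = 16 (so the new area is 3664) and multiplies the boundary lattice-point count by 4, giving 88.
By Pick's theorem, the interior count of the dilated polygon is 3664 − 88/2 + 1 = 3621.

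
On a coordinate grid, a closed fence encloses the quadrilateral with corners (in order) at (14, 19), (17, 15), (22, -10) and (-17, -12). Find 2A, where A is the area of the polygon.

1202

By the shoelace formula, twice the signed area is |[14·15 − 17·19] + [17·(-10) − 22·15] + [22·(-12) − (-17)·(-10)] + [(-17)·19 − 14·(-12)]| = 1202, so the area is 601.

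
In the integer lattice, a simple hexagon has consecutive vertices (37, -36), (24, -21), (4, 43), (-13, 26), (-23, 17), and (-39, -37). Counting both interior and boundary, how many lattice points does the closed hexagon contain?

By the shoelace formula, twice the signed area is |[37·(-21) − 24·(-36)] + [24·43 − 4·(-21)] + [4·26 − (-13)·43] + [(-13)·17 − (-23)·26] + [(-23)·(-37) − (-39)·17] + [(-39)·(-36) − 37·(-37)]| = 6530, so the area is 3265.
Summing gcd(|Δx|,|Δy|) over the edges gives the boundary count: gcd(13,15) + gcd(20,64) + gcd(17,17) + gcd(10,9) + gcd(16,54) + gcd(76,1) = 1+4+17+1+2+1 = 26.
Pick's theorem gives I = A − B/2 + 1 = 3265 − 26/2 + 1 = 3253, so the closed region contains I + B = 3253 + 26 = 3279 lattice points.

3279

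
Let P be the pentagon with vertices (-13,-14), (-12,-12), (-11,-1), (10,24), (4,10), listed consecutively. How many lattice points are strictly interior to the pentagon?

152

Using the shoelace formula, 2A = |((-13)·(-12) − (-12)·(-14)) + ((-12)·(-1) − (-11)·(-12)) + ((-11)·24 − 10·(-1)) + (10·10 − 4·24) + (4·(-14) − (-13)·10)| = 308, so the area is 154.
Summing gcd(|Δx|,|Δy|) over the edges gives the boundary count: gcd(1,2) + gcd(1,11) + gcd(21,25) + gcd(6,14) + gcd(17,24) = 1+1+1+2+1 = 6.
By Pick's theorem A = I + B/2 − 1, so I = 154 − 6/2 + 1 = 152.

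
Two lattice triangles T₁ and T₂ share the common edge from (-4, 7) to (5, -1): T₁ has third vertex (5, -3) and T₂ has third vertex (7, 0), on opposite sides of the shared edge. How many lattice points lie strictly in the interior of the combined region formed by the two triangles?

The union is the simple quadrilateral with vertices (-4, 7), (5, -3), (5, -1), (7, 0) in order.
By the shoelace formula, twice the signed area is |((-4)·(-3) − 5·7) + (5·(-1) − 5·(-3)) + (5·0 − 7·(-1)) + (7·7 − (-4)·0)| = 43, so the area is 43/2.
Summing gcd(|Δx|,|Δy|) over the edges gives the boundary count: gcd(9,10) + gcd(0,2) + gcd(2,1) + gcd(11,7) = 1+2+1+1 = 5.
By Pick's theorem I = A − B/2 + 1 = 43/2 − 5/2 + 1 = 20.

20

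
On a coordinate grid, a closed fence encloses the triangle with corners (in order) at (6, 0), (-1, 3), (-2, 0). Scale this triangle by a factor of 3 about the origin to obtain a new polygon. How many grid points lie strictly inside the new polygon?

By the shoelace formula, twice the signed area is |(6·3 − (-1)·0) + ((-1)·0 − (-2)·3) + ((-2)·0 − 6·0)| = 24, so the area is 12.
Along each edge there are gcd(|Δx|,|Δy|)+1 lattice points, so counting each shared vertex once the boundary has gcd(7,3) + gcd(1,3) + gcd(8,0) = 1+1+8 = 10.
Scaling by 3 multiplies the area by 3² = 9 (so the new area is 108) and multiplies the boundary lattice-point count by 3, giving 30.
By Pick's theorem, the interior count of the dilated polygon is 108 − 30/2 + 1 = 94.

94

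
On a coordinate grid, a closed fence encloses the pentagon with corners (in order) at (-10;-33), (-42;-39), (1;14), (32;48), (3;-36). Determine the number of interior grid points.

1848

The shoelace formula gives twice the area as |[(-10)·(-39) − (-42)·(-33)] + [(-42)·14 − 1·(-39)] + [1·48 − 32·14] + [32·(-36) − 3·48] + [3·(-33) − (-10)·(-36)]| = 3700, so the area is 1850.
Summing gcd(|Δx|,|Δy|) over the edges gives the boundary count: gcd(32,6) + gcd(43,53) + gcd(31,34) + gcd(29,84) + gcd(13,3) = 2+1+1+1+1 = 6.
By Pick's theorem A = I + B/2 − 1, so I = 1850 − 6/2 + 1 = 1848.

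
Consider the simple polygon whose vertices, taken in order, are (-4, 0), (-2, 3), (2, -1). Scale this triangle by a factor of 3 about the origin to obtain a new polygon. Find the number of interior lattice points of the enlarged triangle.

82

Using the shoelace formula, 2A = |((-4)·3 − (-2)·0) + ((-2)·(-1) − 2·3) + (2·0 − (-4)·(-1))| = 20, so the area is 10.
The number of boundary lattice points is Σ gcd(|Δx|,|Δy|) = gcd(2,3) + gcd(4,4) + gcd(6,1) = 1+4+1 = 6.
Scaling by 3 multiplies the area by 3² = 9 (so the new area is 90) and multiplies the boundary lattice-point count by 3, giving 18.
By Pick's theorem, the interior count of the dilated polygon is 90 − 18/2 + 1 = 82.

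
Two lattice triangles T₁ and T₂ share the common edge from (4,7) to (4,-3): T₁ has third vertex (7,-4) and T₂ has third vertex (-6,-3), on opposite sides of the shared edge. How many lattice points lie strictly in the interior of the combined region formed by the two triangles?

The union is the simple quadrilateral with vertices (4,7), (7,-4), (4,-3), (-6,-3) in order.
The shoelace formula gives twice the area as |[4·(-4) − 7·7] + [7·(-3) − 4·(-4)] + [4·(-3) − (-6)·(-3)] + [(-6)·7 − 4·(-3)]| = 130, so the area is 65.
Summing gcd(|Δx|,|Δy|) over the edges gives the boundary count: gcd(3,11) + gcd(3,1) + gcd(10,0) + gcd(10,10) = 1+1+10+10 = 22.
By Pick's theorem I = A − B/2 + 1 = 65 − 22/2 + 1 = 55.

55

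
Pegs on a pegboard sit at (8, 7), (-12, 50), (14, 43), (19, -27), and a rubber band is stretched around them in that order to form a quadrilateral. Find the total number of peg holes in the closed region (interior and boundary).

794

The shoelace formula gives twice the area as |[8·50 − (-12)·7] + [(-12)·43 − 14·50] + [14·(-27) − 19·43] + [19·7 − 8·(-27)]| = 1578, so the area is 789.
Summing gcd(|Δx|,|Δy|) over the edges gives the boundary count: gcd(20,43) + gcd(26,7) + gcd(5,70) + gcd(11,34) = 1+1+5+1 = 8.
Pick's theorem gives I = A − B/2 + 1 = 789 − 8/2 + 1 = 786, so the closed region contains I + B = 786 + 8 = 794 lattice points.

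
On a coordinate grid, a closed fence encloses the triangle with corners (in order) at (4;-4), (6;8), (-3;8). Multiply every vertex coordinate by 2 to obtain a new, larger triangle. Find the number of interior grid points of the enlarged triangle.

By the shoelace formula, twice the signed area is |[4·8 − 6·(-4)] + [6·8 − (-3)·8] + [(-3)·(-4) − 4·8]| = 108, so the area is 54.
Summing gcd(|Δx|,|Δy|) over the edges gives the boundary count: gcd(2,12) + gcd(9,0) + gcd(7,12) = 2+9+1 = 12.
Scaling by 2 multiplies the area by 2² = 4 (so the new area is 216) and multiplies the boundary lattice-point count by 2, giving 24.
By Pick's theorem, the interior count of the dilated polygon is 216 − 24/2 + 1 = 205.

205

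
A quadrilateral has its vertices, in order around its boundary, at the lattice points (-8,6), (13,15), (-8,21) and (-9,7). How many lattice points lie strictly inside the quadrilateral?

162

The shoelace formula gives twice the area as |[(-8)·15 − 13·6] + [13·21 − (-8)·15] + [(-8)·7 − (-9)·21] + [(-9)·6 − (-8)·7]| = 330, so the area is 165.
The number of boundary lattice points is Σ gcd(|Δx|,|Δy|) = gcd(21,9) + gcd(21,6) + gcd(1,14) + gcd(1,1) = 3+3+1+1 = 8.
Pick's theorem gives I = A − B/2 + 1 = 165 − 8/2 + 1 = 162.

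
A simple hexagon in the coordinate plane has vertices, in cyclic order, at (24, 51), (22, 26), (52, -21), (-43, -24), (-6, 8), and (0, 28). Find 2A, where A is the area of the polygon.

5791

Using the shoelace formula, 2A = |(24·26 − 22·51) + (22·(-21) − 52·26) + (52·(-24) − (-43)·(-21)) + ((-43)·8 − (-6)·(-24)) + ((-6)·28 − 0·8) + (0·51 − 24·28)| = 5791, so the area is 2895.5.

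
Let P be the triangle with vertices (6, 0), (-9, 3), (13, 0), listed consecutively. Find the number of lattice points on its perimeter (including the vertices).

Along each edge there are gcd(|Δx|,|Δy|)+1 lattice points, so counting each shared vertex once the boundary has gcd(15,3) + gcd(22,3) + gcd(7,0) = 3+1+7 = 11.

11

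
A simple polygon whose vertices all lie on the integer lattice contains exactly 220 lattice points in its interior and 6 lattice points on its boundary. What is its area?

Pick's theorem states A = I + B/2 − 1, so A = 220 + 6/2 − 1 = 222.

222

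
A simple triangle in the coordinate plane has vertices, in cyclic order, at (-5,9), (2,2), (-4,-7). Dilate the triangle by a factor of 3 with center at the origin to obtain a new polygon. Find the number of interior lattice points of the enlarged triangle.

457

Using the shoelace formula, 2A = |[(-5)·2 − 2·9] + [2·(-7) − (-4)·2] + [(-4)·9 − (-5)·(-7)]| = 105, so the area is 105/2.
Summing gcd(|Δx|,|Δy|) over the edges gives the boundary count: gcd(7,7) + gcd(6,9) + gcd(1,16) = 7+3+1 = 11.
Scaling by 3 multiplies the area by 3² = 9 (so the new area is 472.5) and multiplies the boundary lattice-point count by 3, giving 33.
By Pick's theorem, the interior count of the dilated polygon is 472.5 − 33/2 + 1 = 457.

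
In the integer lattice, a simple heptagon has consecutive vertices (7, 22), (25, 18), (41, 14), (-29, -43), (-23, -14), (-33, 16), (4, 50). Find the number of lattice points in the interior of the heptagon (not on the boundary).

2770

Using the shoelace formula, 2A = |[7·18 − 25·22] + [25·14 − 41·18] + [41·(-43) − (-29)·14] + [(-29)·(-14) − (-23)·(-43)] + [(-23)·16 − (-33)·(-14)] + [(-33)·50 − 4·16] + [4·22 − 7·50]| = 5558, so the area is 2779.
Along each edge there are gcd(|Δx|,|Δy|)+1 lattice points, so counting each shared vertex once the boundary has gcd(18,4) + gcd(16,4) + gcd(70,57) + gcd(6,29) + gcd(10,30) + gcd(37,34) + gcd(3,28) = 2+4+1+1+10+1+1 = 20.
By Pick's theorem A = I + B/2 − 1, so I = 2779 − 20/2 + 1 = 2770.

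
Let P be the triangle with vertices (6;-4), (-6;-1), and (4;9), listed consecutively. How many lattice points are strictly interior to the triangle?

69

The shoelace formula gives twice the area as |(6·(-1) − (-6)·(-4)) + ((-6)·9 − 4·(-1)) + (4·(-4) − 6·9)| = 150, so the area is 75.
Along each edge there are gcd(|Δx|,|Δy|)+1 lattice points, so counting each shared vertex once the boundary has gcd(12,3) + gcd(10,10) + gcd(2,13) = 3+10+1 = 14.
By Pick's theorem A = I + B/2 − 1, so I = 75 − 14/2 + 1 = 69.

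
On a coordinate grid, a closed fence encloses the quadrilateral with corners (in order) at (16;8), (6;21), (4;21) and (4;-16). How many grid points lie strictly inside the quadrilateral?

210

The shoelace formula gives twice the area as |[16·21 − 6·8] + [6·21 − 4·21] + [4·(-16) − 4·21] + [4·8 − 16·(-16)]| = 470, so the area is 235.
Along each edge there are gcd(|Δx|,|Δy|)+1 lattice points, so counting each shared vertex once the boundary has gcd(10,13) + gcd(2,0) + gcd(0,37) + gcd(12,24) = 1+2+37+12 = 52.
Pick's theorem gives I = A − B/2 + 1 = 235 − 52/2 + 1 = 210.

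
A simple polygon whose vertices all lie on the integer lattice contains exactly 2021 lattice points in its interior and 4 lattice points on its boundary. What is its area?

By Pick's theorem, A = I + B/2 − 1 = 2021 + 4/2 − 1 = 2022.

2022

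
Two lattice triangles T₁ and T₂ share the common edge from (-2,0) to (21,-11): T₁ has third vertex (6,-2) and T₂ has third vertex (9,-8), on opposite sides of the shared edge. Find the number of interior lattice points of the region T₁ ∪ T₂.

49

The union is the simple quadrilateral with vertices (-2,0), (6,-2), (21,-11), (9,-8) in order.
The shoelace formula gives twice the area as |[(-2)·(-2) − 6·0] + [6·(-11) − 21·(-2)] + [21·(-8) − 9·(-11)] + [9·0 − (-2)·(-8)]| = 105, so the area is 52.5.
The number of boundary lattice points is Σ gcd(|Δx|,|Δy|) = gcd(8,2) + gcd(15,9) + gcd(12,3) + gcd(11,8) = 2+3+3+1 = 9.
By Pick's theorem I = A − B/2 + 1 = 52.5 − 9/2 + 1 = 49.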